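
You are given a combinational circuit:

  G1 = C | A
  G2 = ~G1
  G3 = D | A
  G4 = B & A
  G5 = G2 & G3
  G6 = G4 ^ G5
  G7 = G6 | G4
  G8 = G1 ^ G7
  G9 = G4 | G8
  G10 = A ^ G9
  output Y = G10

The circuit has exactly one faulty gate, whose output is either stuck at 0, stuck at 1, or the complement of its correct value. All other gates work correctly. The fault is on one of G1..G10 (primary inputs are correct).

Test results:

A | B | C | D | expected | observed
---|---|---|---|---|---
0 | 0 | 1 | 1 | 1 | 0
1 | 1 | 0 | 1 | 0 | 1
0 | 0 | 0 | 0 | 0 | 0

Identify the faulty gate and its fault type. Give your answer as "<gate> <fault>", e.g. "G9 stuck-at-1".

Fault-free values for test 1 (A=0, B=0, C=1, D=1): G1=1, G2=0, G3=1, G4=0, G5=0, G6=0, G7=0, G8=1, G9=1, G10=1, giving Y=1. Observed 0.
Test 1: faults giving observed 0 are {G2 stuck-at-1, G2 inverted output, G5 stuck-at-1, G5 inverted output, G6 stuck-at-1, G6 inverted output, G7 stuck-at-1, G7 inverted output, G8 stuck-at-0, G8 inverted output, G9 stuck-at-0, G9 inverted output, G10 stuck-at-0, G10 inverted output}.
Test 2 (A=1, B=1, C=0, D=1): fault-free G1=1, G2=0, G3=1, G4=1, G5=0, G6=1, G7=1, G8=0, G9=1, G10=0 → 0; observed 1. Eliminates G2 stuck-at-1, G2 inverted output, G5 stuck-at-1, G5 inverted output, G6 stuck-at-1, G6 inverted output, G7 stuck-at-1, G7 inverted output, G8 stuck-at-0, G8 inverted output, G10 stuck-at-0.
Test 3 (A=0, B=0, C=0, D=0): fault-free G1=0, G2=1, G3=0, G4=0, G5=0, G6=0, G7=0, G8=0, G9=0, G10=0 → 0; observed 0. Eliminates G9 inverted output, G10 inverted output.
Only G9 stuck-at-0 is consistent with every test.

G9 stuck-at-0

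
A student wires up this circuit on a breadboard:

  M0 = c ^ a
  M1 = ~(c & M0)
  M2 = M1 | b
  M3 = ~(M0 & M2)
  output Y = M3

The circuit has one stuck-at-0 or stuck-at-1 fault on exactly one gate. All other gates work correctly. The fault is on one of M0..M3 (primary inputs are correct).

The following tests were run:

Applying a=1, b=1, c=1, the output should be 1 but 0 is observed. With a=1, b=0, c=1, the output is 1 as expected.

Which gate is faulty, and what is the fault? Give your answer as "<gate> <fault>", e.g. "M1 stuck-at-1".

M0 stuck-at-1

Fault-free values for test 1 (a=1, b=1, c=1): M0=0, M1=1, M2=1, M3=1, giving Y=1. Observed 0.
Test 1: faults giving observed 0 are {M0 stuck-at-1, M3 stuck-at-0}.
Test 2 (a=1, b=0, c=1): fault-free M0=0, M1=1, M2=1, M3=1 → 1; observed 1. Eliminates M3 stuck-at-0.
Only M0 stuck-at-1 is consistent with every test.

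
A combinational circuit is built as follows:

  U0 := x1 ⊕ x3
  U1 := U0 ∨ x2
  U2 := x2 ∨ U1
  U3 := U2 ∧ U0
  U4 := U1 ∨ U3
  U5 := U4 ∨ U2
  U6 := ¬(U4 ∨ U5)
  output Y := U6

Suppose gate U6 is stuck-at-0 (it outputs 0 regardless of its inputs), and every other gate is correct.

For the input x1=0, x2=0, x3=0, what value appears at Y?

0

Propagate with U6 forced: U0=0, U1=0, U2=0, U3=0, U4=0, U5=0, U6=0 [stuck-at-0].
So Y = 0. (Without the fault it would be 1.)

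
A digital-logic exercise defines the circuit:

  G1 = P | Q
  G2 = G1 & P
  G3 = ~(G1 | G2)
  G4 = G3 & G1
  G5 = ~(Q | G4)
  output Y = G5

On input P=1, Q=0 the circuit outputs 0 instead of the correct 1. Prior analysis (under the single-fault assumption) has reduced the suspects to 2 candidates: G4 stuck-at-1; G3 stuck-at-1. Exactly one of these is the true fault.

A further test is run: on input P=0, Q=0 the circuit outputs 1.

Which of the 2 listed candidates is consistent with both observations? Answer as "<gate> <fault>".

G3 stuck-at-1

Evaluate each candidate on input P=0, Q=0:
  G4 stuck-at-1: G1=0, G2=0, G3=1, G4=1 [stuck-at-1], G5=0 → 0 — eliminated
  G3 stuck-at-1: G1=0, G2=0, G3=1 [stuck-at-1], G4=0, G5=1 → 1 — matches
Only G3 stuck-at-1 reproduces the observed 1.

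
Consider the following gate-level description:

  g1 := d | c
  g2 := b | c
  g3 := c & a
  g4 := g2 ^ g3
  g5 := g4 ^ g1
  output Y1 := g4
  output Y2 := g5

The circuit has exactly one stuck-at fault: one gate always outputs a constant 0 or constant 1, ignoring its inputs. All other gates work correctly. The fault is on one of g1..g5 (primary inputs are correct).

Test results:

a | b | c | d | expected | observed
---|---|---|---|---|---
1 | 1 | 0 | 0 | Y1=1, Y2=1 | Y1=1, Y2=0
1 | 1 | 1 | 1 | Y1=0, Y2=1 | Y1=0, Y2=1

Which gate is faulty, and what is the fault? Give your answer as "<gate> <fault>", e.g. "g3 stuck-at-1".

g1 stuck-at-1

Fault-free values for test 1 (a=1, b=1, c=0, d=0): g1=0, g2=1, g3=0, g4=1, g5=1, giving Y1=1, Y2=1. Observed Y1=1, Y2=0.
Test 1: faults giving observed Y1=1, Y2=0 are {g1 stuck-at-1, g5 stuck-at-0}.
Test 2 (a=1, b=1, c=1, d=1): fault-free g1=1, g2=1, g3=1, g4=0, g5=1 → Y1=0, Y2=1; observed Y1=0, Y2=1. Eliminates g5 stuck-at-0.
Only g1 stuck-at-1 is consistent with every test.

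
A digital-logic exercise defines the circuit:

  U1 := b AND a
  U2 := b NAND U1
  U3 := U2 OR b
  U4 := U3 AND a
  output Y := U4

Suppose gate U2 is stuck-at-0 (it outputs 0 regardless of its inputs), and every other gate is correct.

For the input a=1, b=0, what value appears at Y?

0

Propagate with U2 forced: U1=0, U2=0 [stuck-at-0], U3=0, U4=0.
So Y = 0. (Without the fault it would be 1.)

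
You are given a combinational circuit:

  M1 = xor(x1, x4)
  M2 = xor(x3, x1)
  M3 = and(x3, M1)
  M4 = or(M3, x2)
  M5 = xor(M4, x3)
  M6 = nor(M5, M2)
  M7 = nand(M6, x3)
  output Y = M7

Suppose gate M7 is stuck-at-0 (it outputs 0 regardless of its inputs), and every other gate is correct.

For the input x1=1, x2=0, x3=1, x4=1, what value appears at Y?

0

Propagate with M7 forced: M1=0, M2=0, M3=0, M4=0, M5=1, M6=0, M7=0 [stuck-at-0].
So Y = 0. (Without the fault it would be 1.)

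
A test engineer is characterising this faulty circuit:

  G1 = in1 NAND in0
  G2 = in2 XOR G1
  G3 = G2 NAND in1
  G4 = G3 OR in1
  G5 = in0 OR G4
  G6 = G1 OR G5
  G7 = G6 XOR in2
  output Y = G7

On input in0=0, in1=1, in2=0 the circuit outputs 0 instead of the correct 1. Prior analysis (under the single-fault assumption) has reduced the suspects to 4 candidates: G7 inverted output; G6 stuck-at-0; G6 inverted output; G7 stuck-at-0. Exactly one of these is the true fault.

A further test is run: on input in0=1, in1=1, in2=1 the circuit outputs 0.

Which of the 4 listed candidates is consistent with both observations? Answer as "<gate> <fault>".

G7 stuck-at-0

Evaluate each candidate on input in0=1, in1=1, in2=1:
  G7 inverted output: G1=0, G2=1, G3=0, G4=1, G5=1, G6=1, G7=1 [inverted output] → 1 — eliminated
  G6 stuck-at-0: G1=0, G2=1, G3=0, G4=1, G5=1, G6=0 [stuck-at-0], G7=1 → 1 — eliminated
  G6 inverted output: G1=0, G2=1, G3=0, G4=1, G5=1, G6=0 [inverted output], G7=1 → 1 — eliminated
  G7 stuck-at-0: G1=0, G2=1, G3=0, G4=1, G5=1, G6=1, G7=0 [stuck-at-0] → 0 — matches
Only G7 stuck-at-0 reproduces the observed 0.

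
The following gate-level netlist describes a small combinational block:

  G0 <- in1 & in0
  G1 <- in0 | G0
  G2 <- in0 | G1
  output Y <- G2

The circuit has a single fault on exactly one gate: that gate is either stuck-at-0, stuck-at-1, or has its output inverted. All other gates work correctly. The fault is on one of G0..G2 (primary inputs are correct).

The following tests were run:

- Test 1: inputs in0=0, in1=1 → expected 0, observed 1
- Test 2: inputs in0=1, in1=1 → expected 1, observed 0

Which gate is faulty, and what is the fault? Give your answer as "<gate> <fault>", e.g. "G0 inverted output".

Fault-free values for test 1 (in0=0, in1=1): G0=0, G1=0, G2=0, giving Y=0. Observed 1.
Test 1: faults giving observed 1 are {G0 stuck-at-1, G0 inverted output, G1 stuck-at-1, G1 inverted output, G2 stuck-at-1, G2 inverted output}.
Test 2 (in0=1, in1=1): fault-free G0=1, G1=1, G2=1 → 1; observed 0. Eliminates G0 stuck-at-1, G0 inverted output, G1 stuck-at-1, G1 inverted output, G2 stuck-at-1.
Only G2 inverted output is consistent with every test.

G2 inverted output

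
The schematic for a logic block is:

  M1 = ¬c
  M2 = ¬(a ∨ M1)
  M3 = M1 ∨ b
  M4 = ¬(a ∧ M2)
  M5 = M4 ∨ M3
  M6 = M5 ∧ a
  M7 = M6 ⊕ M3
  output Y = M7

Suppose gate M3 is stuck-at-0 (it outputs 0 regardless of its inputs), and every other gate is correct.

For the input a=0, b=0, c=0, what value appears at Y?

0

Propagate with M3 forced: M1=1, M2=0, M3=0 [stuck-at-0], M4=1, M5=1, M6=0, M7=0.
So Y = 0. (Without the fault it would be 1.)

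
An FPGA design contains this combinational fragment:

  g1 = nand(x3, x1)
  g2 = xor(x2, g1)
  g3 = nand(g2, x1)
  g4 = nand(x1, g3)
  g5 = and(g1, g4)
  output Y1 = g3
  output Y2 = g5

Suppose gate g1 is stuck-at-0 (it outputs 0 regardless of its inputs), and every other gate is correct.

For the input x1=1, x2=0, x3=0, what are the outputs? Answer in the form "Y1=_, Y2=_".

Propagate with g1 forced: g1=0 [stuck-at-0], g2=0, g3=1, g4=0, g5=0.
So the outputs are Y1=1, Y2=0. (Without the fault they would be Y1=0, Y2=1.)

Y1=1, Y2=0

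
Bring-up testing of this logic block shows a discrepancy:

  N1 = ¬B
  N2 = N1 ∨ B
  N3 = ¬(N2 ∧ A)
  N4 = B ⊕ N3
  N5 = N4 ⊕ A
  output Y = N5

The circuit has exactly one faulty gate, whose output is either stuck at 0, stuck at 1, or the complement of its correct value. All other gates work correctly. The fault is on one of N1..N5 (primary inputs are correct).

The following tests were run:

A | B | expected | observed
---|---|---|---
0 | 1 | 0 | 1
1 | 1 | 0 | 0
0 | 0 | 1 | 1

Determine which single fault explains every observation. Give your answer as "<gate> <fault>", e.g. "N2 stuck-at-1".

N4 stuck-at-1

Fault-free values for test 1 (A=0, B=1): N1=0, N2=1, N3=1, N4=0, N5=0, giving Y=0. Observed 1.
Test 1: faults giving observed 1 are {N3 stuck-at-0, N3 inverted output, N4 stuck-at-1, N4 inverted output, N5 stuck-at-1, N5 inverted output}.
Test 2 (A=1, B=1): fault-free N1=0, N2=1, N3=0, N4=1, N5=0 → 0; observed 0. Eliminates N3 inverted output, N4 inverted output, N5 stuck-at-1, N5 inverted output.
Test 3 (A=0, B=0): fault-free N1=1, N2=1, N3=1, N4=1, N5=1 → 1; observed 1. Eliminates N3 stuck-at-0.
Only N4 stuck-at-1 is consistent with every test.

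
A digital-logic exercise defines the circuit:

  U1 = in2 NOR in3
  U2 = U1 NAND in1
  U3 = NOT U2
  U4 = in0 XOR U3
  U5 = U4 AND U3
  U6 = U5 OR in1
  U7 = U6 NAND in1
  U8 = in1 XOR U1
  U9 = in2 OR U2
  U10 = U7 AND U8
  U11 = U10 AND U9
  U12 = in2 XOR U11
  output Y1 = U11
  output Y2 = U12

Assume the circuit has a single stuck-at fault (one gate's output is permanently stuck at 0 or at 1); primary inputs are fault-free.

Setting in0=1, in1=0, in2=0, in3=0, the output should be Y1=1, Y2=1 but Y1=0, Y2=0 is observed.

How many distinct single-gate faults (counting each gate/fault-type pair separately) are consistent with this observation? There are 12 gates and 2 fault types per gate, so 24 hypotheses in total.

7

Fault-free: U1=1, U2=1, U3=0, U4=1, U5=0, U6=0, U7=1, U8=1, U9=1, U10=1, U11=1, U12=1 → Y1=1, Y2=1. Observed Y1=0, Y2=0.
  U1: stuck-at-0 ✓; others ✗
  U2: stuck-at-0 ✓; others ✗
  U3: none of the 2 fault types match ✗
  U4: none of the 2 fault types match ✗
  U5: none of the 2 fault types match ✗
  U6: none of the 2 fault types match ✗
  U7: stuck-at-0 ✓; others ✗
  U8: stuck-at-0 ✓; others ✗
  U9: stuck-at-0 ✓; others ✗
  U10: stuck-at-0 ✓; others ✗
  U11: stuck-at-0 ✓; others ✗
  U12: none of the 2 fault types match ✗
Consistent faults: {U1 stuck-at-0, U2 stuck-at-0, U7 stuck-at-0, U8 stuck-at-0, U9 stuck-at-0, U10 stuck-at-0, U11 stuck-at-0} — 7 in all.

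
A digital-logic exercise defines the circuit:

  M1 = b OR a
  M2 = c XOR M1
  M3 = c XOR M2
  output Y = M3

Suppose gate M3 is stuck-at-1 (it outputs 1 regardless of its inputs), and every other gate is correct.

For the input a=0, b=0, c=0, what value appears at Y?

Propagate with M3 forced: M1=0, M2=0, M3=1 [stuck-at-1].
So Y = 1. (Without the fault it would be 0.)

1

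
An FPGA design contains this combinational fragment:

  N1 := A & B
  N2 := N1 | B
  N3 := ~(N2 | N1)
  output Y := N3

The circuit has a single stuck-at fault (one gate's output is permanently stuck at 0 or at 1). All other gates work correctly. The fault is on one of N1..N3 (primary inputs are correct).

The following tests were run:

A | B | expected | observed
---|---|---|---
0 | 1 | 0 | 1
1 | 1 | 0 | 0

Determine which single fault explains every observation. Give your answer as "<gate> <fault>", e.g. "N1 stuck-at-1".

N2 stuck-at-0

Fault-free values for test 1 (A=0, B=1): N1=0, N2=1, N3=0, giving Y=0. Observed 1.
Test 1: faults giving observed 1 are {N2 stuck-at-0, N3 stuck-at-1}.
Test 2 (A=1, B=1): fault-free N1=1, N2=1, N3=0 → 0; observed 0. Eliminates N3 stuck-at-1.
Only N2 stuck-at-0 is consistent with every test.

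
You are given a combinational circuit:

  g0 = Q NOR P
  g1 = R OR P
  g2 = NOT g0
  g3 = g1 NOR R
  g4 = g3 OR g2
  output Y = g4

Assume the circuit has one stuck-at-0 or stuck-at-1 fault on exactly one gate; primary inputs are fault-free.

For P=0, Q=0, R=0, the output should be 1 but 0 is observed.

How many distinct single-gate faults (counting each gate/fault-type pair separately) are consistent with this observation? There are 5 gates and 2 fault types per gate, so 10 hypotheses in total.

Fault-free: g0=1, g1=0, g2=0, g3=1, g4=1 → 1. Observed 0.
  g0 stuck-at-0: output 1 ✗
  g0 stuck-at-1: output 1 ✗
  g1 stuck-at-0: output 1 ✗
  g1 stuck-at-1: output 0 ✓
  g2 stuck-at-0: output 1 ✗
  g2 stuck-at-1: output 1 ✗
  g3 stuck-at-0: output 0 ✓
  g3 stuck-at-1: output 1 ✗
  g4 stuck-at-0: output 0 ✓
  g4 stuck-at-1: output 1 ✗
Consistent faults: {g1 stuck-at-1, g3 stuck-at-0, g4 stuck-at-0} — 3 in all.

3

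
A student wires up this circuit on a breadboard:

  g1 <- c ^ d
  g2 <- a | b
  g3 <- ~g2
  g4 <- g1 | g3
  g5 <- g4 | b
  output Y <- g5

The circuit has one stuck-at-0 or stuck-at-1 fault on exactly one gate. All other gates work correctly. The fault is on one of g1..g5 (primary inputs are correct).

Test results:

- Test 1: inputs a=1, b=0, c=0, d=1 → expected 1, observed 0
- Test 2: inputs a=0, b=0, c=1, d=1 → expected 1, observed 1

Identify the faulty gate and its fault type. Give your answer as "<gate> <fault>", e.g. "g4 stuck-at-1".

Fault-free values for test 1 (a=1, b=0, c=0, d=1): g1=1, g2=1, g3=0, g4=1, g5=1, giving Y=1. Observed 0.
Test 1: faults giving observed 0 are {g1 stuck-at-0, g4 stuck-at-0, g5 stuck-at-0}.
Test 2 (a=0, b=0, c=1, d=1): fault-free g1=0, g2=0, g3=1, g4=1, g5=1 → 1; observed 1. Eliminates g4 stuck-at-0, g5 stuck-at-0.
Only g1 stuck-at-0 is consistent with every test.

g1 stuck-at-0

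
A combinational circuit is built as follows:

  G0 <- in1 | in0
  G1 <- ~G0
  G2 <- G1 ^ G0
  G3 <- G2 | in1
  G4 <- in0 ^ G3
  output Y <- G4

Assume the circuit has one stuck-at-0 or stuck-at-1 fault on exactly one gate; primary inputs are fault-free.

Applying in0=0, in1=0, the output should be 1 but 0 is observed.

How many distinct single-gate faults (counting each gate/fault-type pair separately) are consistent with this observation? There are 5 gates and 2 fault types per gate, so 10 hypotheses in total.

4

Fault-free: G0=0, G1=1, G2=1, G3=1, G4=1 → 1. Observed 0.
  G0 stuck-at-0: output 1 ✗
  G0 stuck-at-1: output 1 ✗
  G1 stuck-at-0: output 0 ✓
  G1 stuck-at-1: output 1 ✗
  G2 stuck-at-0: output 0 ✓
  G2 stuck-at-1: output 1 ✗
  G3 stuck-at-0: output 0 ✓
  G3 stuck-at-1: output 1 ✗
  G4 stuck-at-0: output 0 ✓
  G4 stuck-at-1: output 1 ✗
Consistent faults: {G1 stuck-at-0, G2 stuck-at-0, G3 stuck-at-0, G4 stuck-at-0} — 4 in all.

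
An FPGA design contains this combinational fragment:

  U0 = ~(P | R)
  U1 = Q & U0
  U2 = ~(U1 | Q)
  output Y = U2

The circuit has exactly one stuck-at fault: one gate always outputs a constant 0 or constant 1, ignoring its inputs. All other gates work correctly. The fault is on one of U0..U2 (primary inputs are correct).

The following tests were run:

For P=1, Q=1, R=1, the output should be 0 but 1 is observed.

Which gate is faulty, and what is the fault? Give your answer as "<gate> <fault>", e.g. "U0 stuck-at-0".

Fault-free values for test 1 (P=1, Q=1, R=1): U0=0, U1=0, U2=0, giving Y=0. Observed 1.
Test 1: faults giving observed 1 are {U2 stuck-at-1}.
Only U2 stuck-at-1 is consistent with every test.

U2 stuck-at-1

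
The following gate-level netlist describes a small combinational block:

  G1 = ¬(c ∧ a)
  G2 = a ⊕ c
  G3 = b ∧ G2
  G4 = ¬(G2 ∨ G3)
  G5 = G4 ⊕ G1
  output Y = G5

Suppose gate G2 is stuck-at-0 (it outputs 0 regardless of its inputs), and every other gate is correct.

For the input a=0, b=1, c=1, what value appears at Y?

Propagate with G2 forced: G1=1, G2=0 [stuck-at-0], G3=0, G4=1, G5=0.
So Y = 0. (Without the fault it would be 1.)

0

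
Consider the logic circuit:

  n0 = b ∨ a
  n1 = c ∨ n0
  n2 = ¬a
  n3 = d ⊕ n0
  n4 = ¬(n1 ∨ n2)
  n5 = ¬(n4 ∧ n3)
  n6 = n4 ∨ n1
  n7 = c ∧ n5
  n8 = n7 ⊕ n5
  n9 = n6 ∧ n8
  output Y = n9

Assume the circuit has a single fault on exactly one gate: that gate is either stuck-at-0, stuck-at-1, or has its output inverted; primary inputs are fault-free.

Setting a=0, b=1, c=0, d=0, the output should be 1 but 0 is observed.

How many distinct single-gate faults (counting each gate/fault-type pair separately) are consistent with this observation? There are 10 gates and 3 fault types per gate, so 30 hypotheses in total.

16

Fault-free: n0=1, n1=1, n2=1, n3=1, n4=0, n5=1, n6=1, n7=0, n8=1, n9=1 → 1. Observed 0.
  n0: stuck-at-0, inverted output ✓; others ✗
  n1: stuck-at-0, inverted output ✓; others ✗
  n2: none of the 3 fault types match ✗
  n3: none of the 3 fault types match ✗
  n4: stuck-at-1, inverted output ✓; others ✗
  n5: stuck-at-0, inverted output ✓; others ✗
  n6: stuck-at-0, inverted output ✓; others ✗
  n7: stuck-at-1, inverted output ✓; others ✗
  n8: stuck-at-0, inverted output ✓; others ✗
  n9: stuck-at-0, inverted output ✓; others ✗
Consistent faults: {n0 stuck-at-0, n0 inverted output, n1 stuck-at-0, n1 inverted output, n4 stuck-at-1, n4 inverted output, n5 stuck-at-0, n5 inverted output, n6 stuck-at-0, n6 inverted output, n7 stuck-at-1, n7 inverted output, n8 stuck-at-0, n8 inverted output, n9 stuck-at-0, n9 inverted output} — 16 in all.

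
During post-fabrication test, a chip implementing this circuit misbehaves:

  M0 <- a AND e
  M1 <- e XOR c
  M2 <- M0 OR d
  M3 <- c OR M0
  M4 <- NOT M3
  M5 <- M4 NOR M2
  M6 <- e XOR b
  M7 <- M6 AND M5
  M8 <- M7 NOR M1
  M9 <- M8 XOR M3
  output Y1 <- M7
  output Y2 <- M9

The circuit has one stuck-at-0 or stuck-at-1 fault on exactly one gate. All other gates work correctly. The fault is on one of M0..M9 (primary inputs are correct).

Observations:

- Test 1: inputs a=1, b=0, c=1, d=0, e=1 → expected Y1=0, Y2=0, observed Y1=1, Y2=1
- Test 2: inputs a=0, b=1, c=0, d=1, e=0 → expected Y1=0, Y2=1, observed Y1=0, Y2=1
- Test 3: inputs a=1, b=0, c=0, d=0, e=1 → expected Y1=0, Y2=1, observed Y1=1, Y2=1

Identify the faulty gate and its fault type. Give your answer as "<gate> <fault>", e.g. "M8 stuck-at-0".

Fault-free values for test 1 (a=1, b=0, c=1, d=0, e=1): M0=1, M1=0, M2=1, M3=1, M4=0, M5=0, M6=1, M7=0, M8=1, M9=0, giving Y1=0, Y2=0. Observed Y1=1, Y2=1.
Test 1: faults giving observed Y1=1, Y2=1 are {M0 stuck-at-0, M2 stuck-at-0, M5 stuck-at-1, M7 stuck-at-1}.
Test 2 (a=0, b=1, c=0, d=1, e=0): fault-free M0=0, M1=0, M2=1, M3=0, M4=1, M5=0, M6=1, M7=0, M8=1, M9=1 → Y1=0, Y2=1; observed Y1=0, Y2=1. Eliminates M5 stuck-at-1, M7 stuck-at-1.
Test 3 (a=1, b=0, c=0, d=0, e=1): fault-free M0=1, M1=1, M2=1, M3=1, M4=0, M5=0, M6=1, M7=0, M8=0, M9=1 → Y1=0, Y2=1; observed Y1=1, Y2=1. Eliminates M0 stuck-at-0.
Only M2 stuck-at-0 is consistent with every test.

M2 stuck-at-0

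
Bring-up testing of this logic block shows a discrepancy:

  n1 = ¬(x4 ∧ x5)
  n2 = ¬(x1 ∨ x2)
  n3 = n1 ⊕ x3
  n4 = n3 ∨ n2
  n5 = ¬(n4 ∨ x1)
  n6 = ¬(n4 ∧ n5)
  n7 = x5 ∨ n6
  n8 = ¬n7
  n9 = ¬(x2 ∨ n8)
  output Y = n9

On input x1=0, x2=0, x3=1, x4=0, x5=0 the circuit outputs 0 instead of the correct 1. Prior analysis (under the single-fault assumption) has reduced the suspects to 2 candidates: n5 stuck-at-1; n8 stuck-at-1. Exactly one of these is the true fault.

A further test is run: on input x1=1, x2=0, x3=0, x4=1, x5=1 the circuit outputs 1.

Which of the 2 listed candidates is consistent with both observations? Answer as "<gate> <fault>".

n5 stuck-at-1

Evaluate each candidate on input x1=1, x2=0, x3=0, x4=1, x5=1:
  n5 stuck-at-1: n1=0, n2=0, n3=0, n4=0, n5=1 [stuck-at-1], n6=1, n7=1, n8=0, n9=1 → 1 — matches
  n8 stuck-at-1: n1=0, n2=0, n3=0, n4=0, n5=0, n6=1, n7=1, n8=1 [stuck-at-1], n9=0 → 0 — eliminated
Only n5 stuck-at-1 reproduces the observed 1.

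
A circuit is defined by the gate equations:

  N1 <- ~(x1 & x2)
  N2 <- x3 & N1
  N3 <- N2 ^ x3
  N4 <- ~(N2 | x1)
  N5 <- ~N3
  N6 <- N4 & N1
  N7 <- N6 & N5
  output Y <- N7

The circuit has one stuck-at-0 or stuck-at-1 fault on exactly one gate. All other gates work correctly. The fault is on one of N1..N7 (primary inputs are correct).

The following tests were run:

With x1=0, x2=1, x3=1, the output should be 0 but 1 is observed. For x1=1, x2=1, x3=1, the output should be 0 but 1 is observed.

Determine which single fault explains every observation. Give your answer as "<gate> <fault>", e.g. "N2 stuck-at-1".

Fault-free values for test 1 (x1=0, x2=1, x3=1): N1=1, N2=1, N3=0, N4=0, N5=1, N6=0, N7=0, giving Y=0. Observed 1.
Test 1: faults giving observed 1 are {N4 stuck-at-1, N6 stuck-at-1, N7 stuck-at-1}.
Test 2 (x1=1, x2=1, x3=1): fault-free N1=0, N2=0, N3=1, N4=0, N5=0, N6=0, N7=0 → 0; observed 1. Eliminates N4 stuck-at-1, N6 stuck-at-1.
Only N7 stuck-at-1 is consistent with every test.

N7 stuck-at-1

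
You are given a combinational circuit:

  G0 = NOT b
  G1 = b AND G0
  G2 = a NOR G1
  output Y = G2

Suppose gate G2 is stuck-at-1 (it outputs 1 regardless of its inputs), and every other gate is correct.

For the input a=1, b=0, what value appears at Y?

1

Propagate with G2 forced: G0=1, G1=0, G2=1 [stuck-at-1].
So Y = 1. (Without the fault it would be 0.)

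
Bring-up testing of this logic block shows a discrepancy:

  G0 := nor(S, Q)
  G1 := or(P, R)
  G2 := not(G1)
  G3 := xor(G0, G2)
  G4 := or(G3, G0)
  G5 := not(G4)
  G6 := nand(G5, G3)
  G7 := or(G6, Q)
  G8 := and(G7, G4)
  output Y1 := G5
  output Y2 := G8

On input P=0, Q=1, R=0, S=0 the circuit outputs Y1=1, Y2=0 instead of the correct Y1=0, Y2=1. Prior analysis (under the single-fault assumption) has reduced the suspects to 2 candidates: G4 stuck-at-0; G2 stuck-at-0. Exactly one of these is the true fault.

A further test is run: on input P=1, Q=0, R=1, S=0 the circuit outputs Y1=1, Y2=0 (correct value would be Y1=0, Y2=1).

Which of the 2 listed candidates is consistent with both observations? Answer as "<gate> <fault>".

Evaluate each candidate on input P=1, Q=0, R=1, S=0:
  G4 stuck-at-0: G0=1, G1=1, G2=0, G3=1, G4=0 [stuck-at-0], G5=1, G6=0, G7=0, G8=0 → Y1=1, Y2=0 — matches
  G2 stuck-at-0: G0=1, G1=1, G2=0 [stuck-at-0], G3=1, G4=1, G5=0, G6=1, G7=1, G8=1 → Y1=0, Y2=1 — eliminated
Only G4 stuck-at-0 reproduces the observed Y1=1, Y2=0.

G4 stuck-at-0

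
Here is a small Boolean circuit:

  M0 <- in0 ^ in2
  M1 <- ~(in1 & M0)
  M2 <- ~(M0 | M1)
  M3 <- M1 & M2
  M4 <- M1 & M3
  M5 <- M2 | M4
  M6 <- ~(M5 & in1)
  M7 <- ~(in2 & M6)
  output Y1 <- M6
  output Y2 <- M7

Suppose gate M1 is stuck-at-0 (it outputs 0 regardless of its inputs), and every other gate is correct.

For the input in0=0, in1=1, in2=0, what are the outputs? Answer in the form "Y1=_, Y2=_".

Y1=0, Y2=1

Propagate with M1 forced: M0=0, M1=0 [stuck-at-0], M2=1, M3=0, M4=0, M5=1, M6=0, M7=1.
So the outputs are Y1=0, Y2=1. (Without the fault they would be Y1=1, Y2=1.)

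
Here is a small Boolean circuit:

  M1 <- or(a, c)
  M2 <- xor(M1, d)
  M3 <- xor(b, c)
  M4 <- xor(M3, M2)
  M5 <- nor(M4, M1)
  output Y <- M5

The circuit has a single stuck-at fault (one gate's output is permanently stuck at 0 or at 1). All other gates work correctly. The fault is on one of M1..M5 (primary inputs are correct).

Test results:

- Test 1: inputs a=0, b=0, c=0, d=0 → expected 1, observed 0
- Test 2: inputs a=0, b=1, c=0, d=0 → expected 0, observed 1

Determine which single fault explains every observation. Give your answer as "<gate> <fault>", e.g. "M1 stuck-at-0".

Fault-free values for test 1 (a=0, b=0, c=0, d=0): M1=0, M2=0, M3=0, M4=0, M5=1, giving Y=1. Observed 0.
Test 1: faults giving observed 0 are {M1 stuck-at-1, M2 stuck-at-1, M3 stuck-at-1, M4 stuck-at-1, M5 stuck-at-0}.
Test 2 (a=0, b=1, c=0, d=0): fault-free M1=0, M2=0, M3=1, M4=1, M5=0 → 0; observed 1. Eliminates M1 stuck-at-1, M3 stuck-at-1, M4 stuck-at-1, M5 stuck-at-0.
Only M2 stuck-at-1 is consistent with every test.

M2 stuck-at-1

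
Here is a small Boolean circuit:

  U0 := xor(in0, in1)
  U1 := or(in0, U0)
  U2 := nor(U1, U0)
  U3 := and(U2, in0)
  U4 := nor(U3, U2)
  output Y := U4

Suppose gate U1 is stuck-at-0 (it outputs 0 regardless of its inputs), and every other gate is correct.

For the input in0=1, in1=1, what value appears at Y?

0

Propagate with U1 forced: U0=0, U1=0 [stuck-at-0], U2=1, U3=1, U4=0.
So Y = 0. (Without the fault it would be 1.)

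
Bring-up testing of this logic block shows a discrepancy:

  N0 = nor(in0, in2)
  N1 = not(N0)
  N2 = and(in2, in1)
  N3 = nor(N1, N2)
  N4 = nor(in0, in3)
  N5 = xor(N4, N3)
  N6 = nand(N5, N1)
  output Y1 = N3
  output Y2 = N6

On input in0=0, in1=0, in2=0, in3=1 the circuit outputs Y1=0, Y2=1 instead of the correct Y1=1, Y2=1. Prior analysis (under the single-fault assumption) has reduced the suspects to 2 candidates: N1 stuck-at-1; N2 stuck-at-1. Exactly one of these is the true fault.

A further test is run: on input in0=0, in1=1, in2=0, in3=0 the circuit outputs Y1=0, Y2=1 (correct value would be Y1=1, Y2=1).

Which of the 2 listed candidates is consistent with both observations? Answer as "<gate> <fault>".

Evaluate each candidate on input in0=0, in1=1, in2=0, in3=0:
  N1 stuck-at-1: N0=1, N1=1 [stuck-at-1], N2=0, N3=0, N4=1, N5=1, N6=0 → Y1=0, Y2=0 — eliminated
  N2 stuck-at-1: N0=1, N1=0, N2=1 [stuck-at-1], N3=0, N4=1, N5=1, N6=1 → Y1=0, Y2=1 — matches
Only N2 stuck-at-1 reproduces the observed Y1=0, Y2=1.

N2 stuck-at-1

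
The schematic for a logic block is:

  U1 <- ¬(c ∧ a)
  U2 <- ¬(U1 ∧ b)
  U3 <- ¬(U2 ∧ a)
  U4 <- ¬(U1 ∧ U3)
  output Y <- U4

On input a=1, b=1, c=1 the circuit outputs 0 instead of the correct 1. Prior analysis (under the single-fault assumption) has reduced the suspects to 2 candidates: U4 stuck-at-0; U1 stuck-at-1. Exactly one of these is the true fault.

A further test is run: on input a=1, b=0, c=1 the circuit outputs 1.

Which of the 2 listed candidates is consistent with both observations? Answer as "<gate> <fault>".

U1 stuck-at-1

Evaluate each candidate on input a=1, b=0, c=1:
  U4 stuck-at-0: U1=0, U2=1, U3=0, U4=0 [stuck-at-0] → 0 — eliminated
  U1 stuck-at-1: U1=1 [stuck-at-1], U2=1, U3=0, U4=1 → 1 — matches
Only U1 stuck-at-1 reproduces the observed 1.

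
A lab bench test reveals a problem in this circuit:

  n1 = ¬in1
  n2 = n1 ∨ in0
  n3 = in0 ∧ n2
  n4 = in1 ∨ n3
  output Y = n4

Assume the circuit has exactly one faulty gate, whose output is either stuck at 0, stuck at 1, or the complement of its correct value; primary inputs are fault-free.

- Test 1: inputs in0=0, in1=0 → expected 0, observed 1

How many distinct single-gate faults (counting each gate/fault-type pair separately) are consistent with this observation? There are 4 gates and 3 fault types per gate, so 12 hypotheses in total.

Fault-free: n1=1, n2=1, n3=0, n4=0 → 0. Observed 1.
  n1 stuck-at-0: output 0 ✗
  n1 stuck-at-1: output 0 ✗
  n1 inverted output: output 0 ✗
  n2 stuck-at-0: output 0 ✗
  n2 stuck-at-1: output 0 ✗
  n2 inverted output: output 0 ✗
  n3 stuck-at-0: output 0 ✗
  n3 stuck-at-1: output 1 ✓
  n3 inverted output: output 1 ✓
  n4 stuck-at-0: output 0 ✗
  n4 stuck-at-1: output 1 ✓
  n4 inverted output: output 1 ✓
Consistent faults: {n3 stuck-at-1, n3 inverted output, n4 stuck-at-1, n4 inverted output} — 4 in all.

4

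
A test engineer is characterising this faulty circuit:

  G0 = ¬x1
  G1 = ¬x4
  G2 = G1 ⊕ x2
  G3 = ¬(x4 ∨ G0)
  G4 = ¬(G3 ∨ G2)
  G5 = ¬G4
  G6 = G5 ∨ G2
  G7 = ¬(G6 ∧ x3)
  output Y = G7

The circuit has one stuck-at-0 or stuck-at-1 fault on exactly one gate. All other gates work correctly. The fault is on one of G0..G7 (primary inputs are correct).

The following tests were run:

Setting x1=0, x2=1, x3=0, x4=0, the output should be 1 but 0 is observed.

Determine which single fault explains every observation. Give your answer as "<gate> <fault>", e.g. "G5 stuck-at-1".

Fault-free values for test 1 (x1=0, x2=1, x3=0, x4=0): G0=1, G1=1, G2=0, G3=0, G4=1, G5=0, G6=0, G7=1, giving Y=1. Observed 0.
Test 1: faults giving observed 0 are {G7 stuck-at-0}.
Only G7 stuck-at-0 is consistent with every test.

G7 stuck-at-0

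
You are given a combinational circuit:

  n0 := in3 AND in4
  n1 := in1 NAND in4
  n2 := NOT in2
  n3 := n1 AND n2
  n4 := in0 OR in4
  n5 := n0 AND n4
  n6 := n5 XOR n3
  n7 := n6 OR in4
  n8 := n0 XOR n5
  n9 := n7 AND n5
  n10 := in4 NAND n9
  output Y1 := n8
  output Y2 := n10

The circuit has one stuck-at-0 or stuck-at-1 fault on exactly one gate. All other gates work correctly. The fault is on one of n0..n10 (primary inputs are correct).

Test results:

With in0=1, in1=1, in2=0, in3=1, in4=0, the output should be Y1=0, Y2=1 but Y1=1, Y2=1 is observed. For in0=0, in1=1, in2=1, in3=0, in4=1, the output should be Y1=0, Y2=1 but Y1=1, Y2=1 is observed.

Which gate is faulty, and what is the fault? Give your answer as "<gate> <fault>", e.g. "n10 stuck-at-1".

n8 stuck-at-1

Fault-free values for test 1 (in0=1, in1=1, in2=0, in3=1, in4=0): n0=0, n1=1, n2=1, n3=1, n4=1, n5=0, n6=1, n7=1, n8=0, n9=0, n10=1, giving Y1=0, Y2=1. Observed Y1=1, Y2=1.
Test 1: faults giving observed Y1=1, Y2=1 are {n5 stuck-at-1, n8 stuck-at-1}.
Test 2 (in0=0, in1=1, in2=1, in3=0, in4=1): fault-free n0=0, n1=0, n2=0, n3=0, n4=1, n5=0, n6=0, n7=1, n8=0, n9=0, n10=1 → Y1=0, Y2=1; observed Y1=1, Y2=1. Eliminates n5 stuck-at-1.
Only n8 stuck-at-1 is consistent with every test.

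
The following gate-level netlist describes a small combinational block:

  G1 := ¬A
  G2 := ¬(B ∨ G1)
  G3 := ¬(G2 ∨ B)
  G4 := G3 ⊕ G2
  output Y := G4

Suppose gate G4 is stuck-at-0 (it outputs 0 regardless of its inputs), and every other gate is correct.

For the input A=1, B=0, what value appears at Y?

0

Propagate with G4 forced: G1=0, G2=1, G3=0, G4=0 [stuck-at-0].
So Y = 0. (Without the fault it would be 1.)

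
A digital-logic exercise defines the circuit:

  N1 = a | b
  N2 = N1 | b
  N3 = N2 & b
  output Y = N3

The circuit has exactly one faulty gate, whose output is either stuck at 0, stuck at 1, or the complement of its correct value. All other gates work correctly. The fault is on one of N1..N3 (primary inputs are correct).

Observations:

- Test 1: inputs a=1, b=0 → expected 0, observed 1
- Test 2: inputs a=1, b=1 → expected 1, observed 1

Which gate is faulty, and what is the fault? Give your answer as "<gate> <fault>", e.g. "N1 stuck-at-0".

N3 stuck-at-1

Fault-free values for test 1 (a=1, b=0): N1=1, N2=1, N3=0, giving Y=0. Observed 1.
Test 1: faults giving observed 1 are {N3 stuck-at-1, N3 inverted output}.
Test 2 (a=1, b=1): fault-free N1=1, N2=1, N3=1 → 1; observed 1. Eliminates N3 inverted output.
Only N3 stuck-at-1 is consistent with every test.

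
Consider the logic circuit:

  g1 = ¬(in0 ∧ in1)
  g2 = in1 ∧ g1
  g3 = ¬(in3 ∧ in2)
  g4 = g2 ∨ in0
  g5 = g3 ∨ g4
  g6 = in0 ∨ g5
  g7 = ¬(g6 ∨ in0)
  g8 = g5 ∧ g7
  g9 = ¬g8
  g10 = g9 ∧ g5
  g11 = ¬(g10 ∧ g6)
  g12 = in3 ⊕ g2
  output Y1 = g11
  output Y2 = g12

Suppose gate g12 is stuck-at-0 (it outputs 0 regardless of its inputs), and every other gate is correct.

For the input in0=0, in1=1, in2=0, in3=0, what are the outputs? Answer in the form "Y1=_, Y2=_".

Propagate with g12 forced: g1=1, g2=1, g3=1, g4=1, g5=1, g6=1, g7=0, g8=0, g9=1, g10=1, g11=0, g12=0 [stuck-at-0].
So the outputs are Y1=0, Y2=0. (Without the fault they would be Y1=0, Y2=1.)

Y1=0, Y2=0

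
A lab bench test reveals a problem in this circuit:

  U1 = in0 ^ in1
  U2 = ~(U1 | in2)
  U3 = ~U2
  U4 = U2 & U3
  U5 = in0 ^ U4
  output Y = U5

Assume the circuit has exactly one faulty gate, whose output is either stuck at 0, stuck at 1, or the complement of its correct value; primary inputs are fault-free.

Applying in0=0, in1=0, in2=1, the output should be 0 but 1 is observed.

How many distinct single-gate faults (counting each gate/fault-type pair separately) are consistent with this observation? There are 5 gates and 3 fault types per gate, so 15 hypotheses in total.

Fault-free: U1=0, U2=0, U3=1, U4=0, U5=0 → 0. Observed 1.
  U1: none of the 3 fault types match ✗
  U2: none of the 3 fault types match ✗
  U3: none of the 3 fault types match ✗
  U4: stuck-at-1, inverted output ✓; others ✗
  U5: stuck-at-1, inverted output ✓; others ✗
Consistent faults: {U4 stuck-at-1, U4 inverted output, U5 stuck-at-1, U5 inverted output} — 4 in all.

4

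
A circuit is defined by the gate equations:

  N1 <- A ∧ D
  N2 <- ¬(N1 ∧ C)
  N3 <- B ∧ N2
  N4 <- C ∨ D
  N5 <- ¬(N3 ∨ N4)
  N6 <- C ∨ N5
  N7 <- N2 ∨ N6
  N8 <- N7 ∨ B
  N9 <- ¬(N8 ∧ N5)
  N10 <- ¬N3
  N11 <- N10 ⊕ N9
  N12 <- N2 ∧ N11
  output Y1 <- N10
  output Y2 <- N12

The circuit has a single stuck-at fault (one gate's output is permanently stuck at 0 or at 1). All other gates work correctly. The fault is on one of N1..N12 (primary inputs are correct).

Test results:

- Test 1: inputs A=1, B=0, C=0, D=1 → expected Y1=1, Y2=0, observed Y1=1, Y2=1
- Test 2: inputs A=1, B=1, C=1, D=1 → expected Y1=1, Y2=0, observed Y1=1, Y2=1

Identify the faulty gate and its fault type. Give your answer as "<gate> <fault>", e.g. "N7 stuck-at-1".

N12 stuck-at-1

Fault-free values for test 1 (A=1, B=0, C=0, D=1): N1=1, N2=1, N3=0, N4=1, N5=0, N6=0, N7=1, N8=1, N9=1, N10=1, N11=0, N12=0, giving Y1=1, Y2=0. Observed Y1=1, Y2=1.
Test 1: faults giving observed Y1=1, Y2=1 are {N4 stuck-at-0, N5 stuck-at-1, N9 stuck-at-0, N11 stuck-at-1, N12 stuck-at-1}.
Test 2 (A=1, B=1, C=1, D=1): fault-free N1=1, N2=0, N3=0, N4=1, N5=0, N6=1, N7=1, N8=1, N9=1, N10=1, N11=0, N12=0 → Y1=1, Y2=0; observed Y1=1, Y2=1. Eliminates N4 stuck-at-0, N5 stuck-at-1, N9 stuck-at-0, N11 stuck-at-1.
Only N12 stuck-at-1 is consistent with every test.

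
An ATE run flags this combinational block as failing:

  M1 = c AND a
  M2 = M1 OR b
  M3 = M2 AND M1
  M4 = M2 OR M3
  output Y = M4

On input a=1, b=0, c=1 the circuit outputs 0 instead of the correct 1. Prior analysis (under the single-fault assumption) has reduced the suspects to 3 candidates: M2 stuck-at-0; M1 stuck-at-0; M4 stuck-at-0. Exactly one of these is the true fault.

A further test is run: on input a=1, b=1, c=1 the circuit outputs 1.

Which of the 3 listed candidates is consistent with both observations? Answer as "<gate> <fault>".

M1 stuck-at-0

Evaluate each candidate on input a=1, b=1, c=1:
  M2 stuck-at-0: M1=1, M2=0 [stuck-at-0], M3=0, M4=0 → 0 — eliminated
  M1 stuck-at-0: M1=0 [stuck-at-0], M2=1, M3=0, M4=1 → 1 — matches
  M4 stuck-at-0: M1=1, M2=1, M3=1, M4=0 [stuck-at-0] → 0 — eliminated
Only M1 stuck-at-0 reproduces the observed 1.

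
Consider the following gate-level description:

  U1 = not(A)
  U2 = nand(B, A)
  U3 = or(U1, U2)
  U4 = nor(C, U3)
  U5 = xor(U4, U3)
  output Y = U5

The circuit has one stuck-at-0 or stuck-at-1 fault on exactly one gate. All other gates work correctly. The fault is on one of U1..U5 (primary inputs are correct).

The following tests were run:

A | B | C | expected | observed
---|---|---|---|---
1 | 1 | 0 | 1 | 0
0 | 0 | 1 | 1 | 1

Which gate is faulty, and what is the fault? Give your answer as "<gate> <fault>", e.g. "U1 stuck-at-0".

U4 stuck-at-0

Fault-free values for test 1 (A=1, B=1, C=0): U1=0, U2=0, U3=0, U4=1, U5=1, giving Y=1. Observed 0.
Test 1: faults giving observed 0 are {U4 stuck-at-0, U5 stuck-at-0}.
Test 2 (A=0, B=0, C=1): fault-free U1=1, U2=1, U3=1, U4=0, U5=1 → 1; observed 1. Eliminates U5 stuck-at-0.
Only U4 stuck-at-0 is consistent with every test.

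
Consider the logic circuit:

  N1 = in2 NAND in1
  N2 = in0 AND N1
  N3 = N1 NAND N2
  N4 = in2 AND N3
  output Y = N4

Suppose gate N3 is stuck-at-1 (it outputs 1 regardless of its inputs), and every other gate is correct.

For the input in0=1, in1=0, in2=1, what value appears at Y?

1

Propagate with N3 forced: N1=1, N2=1, N3=1 [stuck-at-1], N4=1.
So Y = 1. (Without the fault it would be 0.)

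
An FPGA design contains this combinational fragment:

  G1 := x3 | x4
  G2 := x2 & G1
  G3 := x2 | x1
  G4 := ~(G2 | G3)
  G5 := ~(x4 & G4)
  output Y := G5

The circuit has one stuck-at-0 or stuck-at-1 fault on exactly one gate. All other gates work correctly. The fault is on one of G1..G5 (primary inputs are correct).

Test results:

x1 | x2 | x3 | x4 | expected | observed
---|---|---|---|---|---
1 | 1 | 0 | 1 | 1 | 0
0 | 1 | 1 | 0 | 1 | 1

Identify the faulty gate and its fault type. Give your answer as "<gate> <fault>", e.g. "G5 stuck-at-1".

G4 stuck-at-1

Fault-free values for test 1 (x1=1, x2=1, x3=0, x4=1): G1=1, G2=1, G3=1, G4=0, G5=1, giving Y=1. Observed 0.
Test 1: faults giving observed 0 are {G4 stuck-at-1, G5 stuck-at-0}.
Test 2 (x1=0, x2=1, x3=1, x4=0): fault-free G1=1, G2=1, G3=1, G4=0, G5=1 → 1; observed 1. Eliminates G5 stuck-at-0.
Only G4 stuck-at-1 is consistent with every test.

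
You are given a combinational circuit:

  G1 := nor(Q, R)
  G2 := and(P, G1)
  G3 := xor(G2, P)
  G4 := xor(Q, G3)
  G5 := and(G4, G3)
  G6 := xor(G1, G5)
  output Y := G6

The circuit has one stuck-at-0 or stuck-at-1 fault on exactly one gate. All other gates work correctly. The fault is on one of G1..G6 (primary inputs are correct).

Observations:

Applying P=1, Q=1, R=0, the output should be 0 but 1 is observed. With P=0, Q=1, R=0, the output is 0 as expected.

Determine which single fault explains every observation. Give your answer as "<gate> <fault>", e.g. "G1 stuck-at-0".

G4 stuck-at-1

Fault-free values for test 1 (P=1, Q=1, R=0): G1=0, G2=0, G3=1, G4=0, G5=0, G6=0, giving Y=0. Observed 1.
Test 1: faults giving observed 1 are {G1 stuck-at-1, G4 stuck-at-1, G5 stuck-at-1, G6 stuck-at-1}.
Test 2 (P=0, Q=1, R=0): fault-free G1=0, G2=0, G3=0, G4=1, G5=0, G6=0 → 0; observed 0. Eliminates G1 stuck-at-1, G5 stuck-at-1, G6 stuck-at-1.
Only G4 stuck-at-1 is consistent with every test.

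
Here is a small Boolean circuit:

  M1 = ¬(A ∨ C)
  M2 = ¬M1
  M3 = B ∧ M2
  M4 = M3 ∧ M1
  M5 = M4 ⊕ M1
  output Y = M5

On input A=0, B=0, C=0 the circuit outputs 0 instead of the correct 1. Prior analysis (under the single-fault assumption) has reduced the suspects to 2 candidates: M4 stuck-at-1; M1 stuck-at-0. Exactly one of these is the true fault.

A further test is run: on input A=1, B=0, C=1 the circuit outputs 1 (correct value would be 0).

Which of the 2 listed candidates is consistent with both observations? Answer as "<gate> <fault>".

M4 stuck-at-1

Evaluate each candidate on input A=1, B=0, C=1:
  M4 stuck-at-1: M1=0, M2=1, M3=0, M4=1 [stuck-at-1], M5=1 → 1 — matches
  M1 stuck-at-0: M1=0 [stuck-at-0], M2=1, M3=0, M4=0, M5=0 → 0 — eliminated
Only M4 stuck-at-1 reproduces the observed 1.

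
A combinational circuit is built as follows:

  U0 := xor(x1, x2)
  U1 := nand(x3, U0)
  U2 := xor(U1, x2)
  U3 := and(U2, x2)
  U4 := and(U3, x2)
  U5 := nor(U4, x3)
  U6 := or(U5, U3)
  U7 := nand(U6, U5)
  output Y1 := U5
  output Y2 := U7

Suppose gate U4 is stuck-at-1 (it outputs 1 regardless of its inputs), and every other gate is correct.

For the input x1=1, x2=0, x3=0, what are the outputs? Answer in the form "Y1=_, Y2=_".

Propagate with U4 forced: U0=1, U1=1, U2=1, U3=0, U4=1 [stuck-at-1], U5=0, U6=0, U7=1.
So the outputs are Y1=0, Y2=1. (Without the fault they would be Y1=1, Y2=0.)

Y1=0, Y2=1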